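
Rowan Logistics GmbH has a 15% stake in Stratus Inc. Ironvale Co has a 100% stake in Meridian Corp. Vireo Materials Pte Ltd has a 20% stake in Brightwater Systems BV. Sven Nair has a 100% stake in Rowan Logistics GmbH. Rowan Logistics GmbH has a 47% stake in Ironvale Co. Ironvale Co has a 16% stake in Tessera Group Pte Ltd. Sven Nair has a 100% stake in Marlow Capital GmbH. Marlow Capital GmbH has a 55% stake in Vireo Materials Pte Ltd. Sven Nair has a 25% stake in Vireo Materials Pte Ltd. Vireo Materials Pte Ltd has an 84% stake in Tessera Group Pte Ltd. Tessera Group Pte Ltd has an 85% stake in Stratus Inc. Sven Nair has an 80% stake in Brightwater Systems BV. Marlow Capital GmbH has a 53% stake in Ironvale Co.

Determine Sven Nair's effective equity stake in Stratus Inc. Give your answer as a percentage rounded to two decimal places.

Sven reaches Stratus along 5 paths.
Via Rowan: 100% × 15% = 15%.
Via Marlow → Ironvale → Tessera: 100% × 53% × 16% × 85% = 7.208%.
Via Rowan → Ironvale → Tessera: 100% × 47% × 16% × 85% = 6.392%.
Via Marlow → Vireo → Tessera: 100% × 55% × 84% × 85% = 39.27%.
Via Vireo → Tessera: 25% × 84% × 85% = 17.85%.
Total: 15% + 7.208% + 6.392% + 39.27% + 17.85% = 85.72%.

85.72%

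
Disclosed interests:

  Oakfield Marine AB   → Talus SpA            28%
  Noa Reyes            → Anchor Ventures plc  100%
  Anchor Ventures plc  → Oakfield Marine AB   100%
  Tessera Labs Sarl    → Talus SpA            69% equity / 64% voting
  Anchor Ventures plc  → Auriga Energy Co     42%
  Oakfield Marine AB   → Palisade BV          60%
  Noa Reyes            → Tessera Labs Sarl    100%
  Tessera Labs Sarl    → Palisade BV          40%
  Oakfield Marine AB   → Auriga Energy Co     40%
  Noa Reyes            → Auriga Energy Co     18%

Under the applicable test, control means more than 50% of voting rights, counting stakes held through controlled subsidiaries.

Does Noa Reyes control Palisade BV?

Noa holds 100% of Tessera, so Noa controls Tessera.
Noa holds 100% of Anchor, so Noa controls Anchor.
Anchor holds 100% of Oakfield, so Noa controls Oakfield.
Tessera and Oakfield together hold 40% + 60% = 100% of Palisade, so Noa controls Palisade.

Yes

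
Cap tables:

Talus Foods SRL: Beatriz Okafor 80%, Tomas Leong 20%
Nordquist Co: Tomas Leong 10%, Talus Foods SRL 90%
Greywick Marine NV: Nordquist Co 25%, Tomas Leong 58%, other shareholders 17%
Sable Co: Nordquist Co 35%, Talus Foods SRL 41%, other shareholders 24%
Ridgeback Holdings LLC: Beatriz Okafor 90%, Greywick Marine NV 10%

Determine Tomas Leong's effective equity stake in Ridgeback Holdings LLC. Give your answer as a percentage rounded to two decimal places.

Tomas reaches Ridgeback along 3 paths.
Via Nordquist → Greywick: 10% × 25% × 10% = 0.25%.
Via Talus → Nordquist → Greywick: 20% × 90% × 25% × 10% = 0.45%.
Via Greywick: 58% × 10% = 5.8%.
Total: 0.25% + 0.45% + 5.8% = 6.5%.
Rounded: 6.50%.

6.50%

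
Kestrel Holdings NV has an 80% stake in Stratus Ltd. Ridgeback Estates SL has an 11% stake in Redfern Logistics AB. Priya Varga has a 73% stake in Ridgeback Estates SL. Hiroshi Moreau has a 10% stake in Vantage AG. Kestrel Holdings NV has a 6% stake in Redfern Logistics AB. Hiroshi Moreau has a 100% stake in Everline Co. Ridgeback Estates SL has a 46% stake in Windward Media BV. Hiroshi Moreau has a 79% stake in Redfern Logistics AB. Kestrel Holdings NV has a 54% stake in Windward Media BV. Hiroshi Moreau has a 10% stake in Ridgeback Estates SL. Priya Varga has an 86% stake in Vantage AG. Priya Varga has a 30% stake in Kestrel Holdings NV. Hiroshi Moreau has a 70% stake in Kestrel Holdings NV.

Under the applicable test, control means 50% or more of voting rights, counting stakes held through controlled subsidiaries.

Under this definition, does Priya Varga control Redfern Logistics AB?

No

Priya holds 86% of Vantage, so Priya controls Vantage.
Priya holds 73% of Ridgeback, so Priya controls Ridgeback.
In Redfern, Priya's side holds only 11%, not ≥ 50%.
So Priya does not control Redfern.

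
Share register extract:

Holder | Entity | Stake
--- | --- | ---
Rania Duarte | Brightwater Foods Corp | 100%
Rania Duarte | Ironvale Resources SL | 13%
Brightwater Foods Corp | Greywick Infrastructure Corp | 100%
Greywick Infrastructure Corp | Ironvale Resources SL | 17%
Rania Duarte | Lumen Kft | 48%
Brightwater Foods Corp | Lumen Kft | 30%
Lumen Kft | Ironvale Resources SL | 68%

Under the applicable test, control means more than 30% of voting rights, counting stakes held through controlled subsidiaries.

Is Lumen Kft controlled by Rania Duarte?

Yes

Rania holds 100% of Brightwater, so Rania controls Brightwater.
Rania and Brightwater together hold 48% + 30% = 78% of Lumen, so Rania controls Lumen.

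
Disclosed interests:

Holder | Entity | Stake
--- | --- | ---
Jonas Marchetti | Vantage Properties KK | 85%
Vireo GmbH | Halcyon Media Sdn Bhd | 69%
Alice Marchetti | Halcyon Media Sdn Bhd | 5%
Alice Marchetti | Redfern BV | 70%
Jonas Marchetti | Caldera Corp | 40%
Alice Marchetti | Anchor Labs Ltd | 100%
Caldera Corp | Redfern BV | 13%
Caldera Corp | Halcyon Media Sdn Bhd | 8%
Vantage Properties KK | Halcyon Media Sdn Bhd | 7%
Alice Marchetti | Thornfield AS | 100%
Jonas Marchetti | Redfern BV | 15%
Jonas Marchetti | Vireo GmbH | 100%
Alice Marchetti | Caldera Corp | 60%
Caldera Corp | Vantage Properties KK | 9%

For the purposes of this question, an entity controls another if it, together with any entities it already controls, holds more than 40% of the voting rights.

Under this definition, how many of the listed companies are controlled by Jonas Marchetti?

Jonas holds 100% of Vireo, so Jonas controls Vireo.
Jonas holds 85% of Vantage, so Jonas controls Vantage.
Vantage and Vireo together hold 7% + 69% = 76% of Halcyon, so Jonas controls Halcyon.
No other company's threshold is met.
Jonas controls 3 companies.

3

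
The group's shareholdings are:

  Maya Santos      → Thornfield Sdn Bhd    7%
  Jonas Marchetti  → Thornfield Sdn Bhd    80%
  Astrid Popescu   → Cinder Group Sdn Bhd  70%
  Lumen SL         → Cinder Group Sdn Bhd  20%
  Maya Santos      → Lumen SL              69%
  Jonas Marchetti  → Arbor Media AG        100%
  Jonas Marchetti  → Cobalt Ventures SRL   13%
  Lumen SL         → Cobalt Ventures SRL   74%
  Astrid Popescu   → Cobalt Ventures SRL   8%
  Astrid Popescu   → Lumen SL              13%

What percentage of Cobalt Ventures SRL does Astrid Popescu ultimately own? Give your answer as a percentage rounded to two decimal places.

17.62%

Astrid reaches Cobalt along 2 paths.
Via Lumen: 13% × 74% = 9.62%.
Direct stake: 8% = 8%.
Total: 9.62% + 8% = 17.62%.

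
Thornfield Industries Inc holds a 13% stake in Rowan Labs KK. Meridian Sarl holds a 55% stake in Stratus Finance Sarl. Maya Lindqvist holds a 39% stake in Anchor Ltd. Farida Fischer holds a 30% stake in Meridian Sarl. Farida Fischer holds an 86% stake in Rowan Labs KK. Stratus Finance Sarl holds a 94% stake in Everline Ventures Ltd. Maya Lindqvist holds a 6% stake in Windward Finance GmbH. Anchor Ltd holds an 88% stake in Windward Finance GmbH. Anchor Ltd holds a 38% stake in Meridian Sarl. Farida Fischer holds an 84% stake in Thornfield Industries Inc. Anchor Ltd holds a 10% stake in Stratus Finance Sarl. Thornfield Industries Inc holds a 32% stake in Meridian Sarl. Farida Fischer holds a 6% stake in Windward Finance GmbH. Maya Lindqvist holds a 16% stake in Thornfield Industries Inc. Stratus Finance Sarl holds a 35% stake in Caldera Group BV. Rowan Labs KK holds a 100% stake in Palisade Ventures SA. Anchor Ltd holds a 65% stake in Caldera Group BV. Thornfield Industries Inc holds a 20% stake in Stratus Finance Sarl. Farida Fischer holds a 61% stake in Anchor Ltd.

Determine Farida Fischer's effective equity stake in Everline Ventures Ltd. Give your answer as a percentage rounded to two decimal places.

Farida reaches Everline along 5 paths.
Via Anchor → Meridian → Stratus: 61% × 38% × 55% × 94% = 11.98406%.
Via Thornfield → Meridian → Stratus: 84% × 32% × 55% × 94% = 13.89696%.
Via Meridian → Stratus: 30% × 55% × 94% = 15.51%.
Via Anchor → Stratus: 61% × 10% × 94% = 5.734%.
Via Thornfield → Stratus: 84% × 20% × 94% = 15.792%.
Total: 11.98406% + 13.89696% + 15.51% + 5.734% + 15.792% = 62.91702%.
Rounded: 62.92%.

62.92%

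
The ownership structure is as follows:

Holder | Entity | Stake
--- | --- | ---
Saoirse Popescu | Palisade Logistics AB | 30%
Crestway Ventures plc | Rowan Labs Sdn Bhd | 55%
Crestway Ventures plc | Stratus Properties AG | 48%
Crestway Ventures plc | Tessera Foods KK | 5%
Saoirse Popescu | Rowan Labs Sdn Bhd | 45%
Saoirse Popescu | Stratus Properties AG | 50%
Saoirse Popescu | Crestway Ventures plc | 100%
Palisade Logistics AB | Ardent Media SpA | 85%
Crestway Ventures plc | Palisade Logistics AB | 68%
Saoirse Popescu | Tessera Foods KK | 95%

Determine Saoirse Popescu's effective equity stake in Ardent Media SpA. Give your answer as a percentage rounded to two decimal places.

83.30%

Saoirse reaches Ardent along 2 paths.
Via Crestway → Palisade: 100% × 68% × 85% = 57.8%.
Via Palisade: 30% × 85% = 25.5%.
Total: 57.8% + 25.5% = 83.3%.
Rounded: 83.30%.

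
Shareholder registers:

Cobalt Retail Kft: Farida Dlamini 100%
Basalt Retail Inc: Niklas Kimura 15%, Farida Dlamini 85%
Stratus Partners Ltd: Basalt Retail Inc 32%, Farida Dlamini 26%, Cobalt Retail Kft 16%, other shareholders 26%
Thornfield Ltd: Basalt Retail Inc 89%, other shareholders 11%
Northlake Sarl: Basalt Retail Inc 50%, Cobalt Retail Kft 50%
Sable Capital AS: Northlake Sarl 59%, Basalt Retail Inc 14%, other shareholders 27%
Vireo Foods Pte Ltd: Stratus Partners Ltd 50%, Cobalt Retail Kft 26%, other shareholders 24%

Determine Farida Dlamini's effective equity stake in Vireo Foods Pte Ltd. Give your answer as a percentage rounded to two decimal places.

Farida reaches Vireo along 4 paths.
Via Basalt → Stratus: 85% × 32% × 50% = 13.6%.
Via Stratus: 26% × 50% = 13%.
Via Cobalt → Stratus: 100% × 16% × 50% = 8%.
Via Cobalt: 100% × 26% = 26%.
Total: 13.6% + 13% + 8% + 26% = 60.6%.
Rounded: 60.60%.

60.60%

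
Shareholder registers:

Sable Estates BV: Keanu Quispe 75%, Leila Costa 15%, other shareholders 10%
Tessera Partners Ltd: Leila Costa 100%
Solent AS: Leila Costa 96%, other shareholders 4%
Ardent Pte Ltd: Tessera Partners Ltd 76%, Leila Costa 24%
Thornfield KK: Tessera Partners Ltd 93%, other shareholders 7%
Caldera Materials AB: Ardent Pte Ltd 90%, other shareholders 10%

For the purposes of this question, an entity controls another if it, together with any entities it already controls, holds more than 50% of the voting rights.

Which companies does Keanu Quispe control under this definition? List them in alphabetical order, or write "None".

Keanu holds 75% of Sable, so Keanu controls Sable.
No other company's threshold is met.

Sable Estates BV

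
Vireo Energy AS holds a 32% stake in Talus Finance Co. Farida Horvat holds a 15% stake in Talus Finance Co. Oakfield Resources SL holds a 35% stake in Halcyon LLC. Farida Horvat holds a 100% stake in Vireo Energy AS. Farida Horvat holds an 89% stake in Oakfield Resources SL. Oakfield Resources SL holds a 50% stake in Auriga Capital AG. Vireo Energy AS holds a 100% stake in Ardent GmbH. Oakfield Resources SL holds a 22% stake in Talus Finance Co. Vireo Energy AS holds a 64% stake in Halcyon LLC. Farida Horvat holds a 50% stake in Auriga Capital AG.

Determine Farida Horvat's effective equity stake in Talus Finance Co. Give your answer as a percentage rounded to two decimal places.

66.58%

Farida reaches Talus along 3 paths.
Via Oakfield: 89% × 22% = 19.58%.
Direct stake: 15% = 15%.
Via Vireo: 100% × 32% = 32%.
Total: 19.58% + 15% + 32% = 66.58%.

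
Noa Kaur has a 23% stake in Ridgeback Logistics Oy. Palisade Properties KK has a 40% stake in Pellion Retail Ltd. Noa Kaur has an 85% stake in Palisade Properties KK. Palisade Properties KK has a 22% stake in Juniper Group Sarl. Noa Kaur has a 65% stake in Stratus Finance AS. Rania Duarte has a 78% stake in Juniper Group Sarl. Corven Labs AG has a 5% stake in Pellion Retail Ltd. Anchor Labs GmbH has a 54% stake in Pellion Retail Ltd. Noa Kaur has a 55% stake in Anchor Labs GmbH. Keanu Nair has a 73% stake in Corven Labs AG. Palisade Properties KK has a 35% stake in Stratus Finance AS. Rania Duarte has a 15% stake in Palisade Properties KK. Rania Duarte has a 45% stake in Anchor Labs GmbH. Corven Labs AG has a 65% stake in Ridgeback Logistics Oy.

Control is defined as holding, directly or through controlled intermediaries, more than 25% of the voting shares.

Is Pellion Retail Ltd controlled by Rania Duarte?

Yes

Rania holds 45% of Anchor, so Rania controls Anchor.
Anchor holds 54% of Pellion, so Rania controls Pellion.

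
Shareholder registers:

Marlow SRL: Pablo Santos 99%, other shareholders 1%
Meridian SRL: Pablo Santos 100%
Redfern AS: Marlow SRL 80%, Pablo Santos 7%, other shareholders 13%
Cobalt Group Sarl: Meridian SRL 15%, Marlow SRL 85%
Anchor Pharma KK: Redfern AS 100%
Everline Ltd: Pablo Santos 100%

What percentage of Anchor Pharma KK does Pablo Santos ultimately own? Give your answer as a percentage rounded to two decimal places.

Pablo reaches Anchor along 2 paths.
Via Marlow → Redfern: 99% × 80% × 100% = 79.2%.
Via Redfern: 7% × 100% = 7%.
Total: 79.2% + 7% = 86.2%.
Rounded: 86.20%.

86.20%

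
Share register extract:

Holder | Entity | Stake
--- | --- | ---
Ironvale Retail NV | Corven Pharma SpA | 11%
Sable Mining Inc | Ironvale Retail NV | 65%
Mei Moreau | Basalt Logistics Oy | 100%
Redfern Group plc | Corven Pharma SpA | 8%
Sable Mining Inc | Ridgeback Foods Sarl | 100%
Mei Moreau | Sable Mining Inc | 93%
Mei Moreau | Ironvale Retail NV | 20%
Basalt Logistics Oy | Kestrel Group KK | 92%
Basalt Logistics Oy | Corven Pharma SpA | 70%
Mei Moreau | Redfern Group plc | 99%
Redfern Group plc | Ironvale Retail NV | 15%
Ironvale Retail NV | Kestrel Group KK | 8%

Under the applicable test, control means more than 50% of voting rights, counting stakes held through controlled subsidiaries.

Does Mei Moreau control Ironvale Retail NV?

Mei holds 93% of Sable, so Mei controls Sable.
Mei holds 99% of Redfern, so Mei controls Redfern.
Sable and Redfern and Mei together hold 65% + 15% + 20% = 100% of Ironvale, so Mei controls Ironvale.

Yes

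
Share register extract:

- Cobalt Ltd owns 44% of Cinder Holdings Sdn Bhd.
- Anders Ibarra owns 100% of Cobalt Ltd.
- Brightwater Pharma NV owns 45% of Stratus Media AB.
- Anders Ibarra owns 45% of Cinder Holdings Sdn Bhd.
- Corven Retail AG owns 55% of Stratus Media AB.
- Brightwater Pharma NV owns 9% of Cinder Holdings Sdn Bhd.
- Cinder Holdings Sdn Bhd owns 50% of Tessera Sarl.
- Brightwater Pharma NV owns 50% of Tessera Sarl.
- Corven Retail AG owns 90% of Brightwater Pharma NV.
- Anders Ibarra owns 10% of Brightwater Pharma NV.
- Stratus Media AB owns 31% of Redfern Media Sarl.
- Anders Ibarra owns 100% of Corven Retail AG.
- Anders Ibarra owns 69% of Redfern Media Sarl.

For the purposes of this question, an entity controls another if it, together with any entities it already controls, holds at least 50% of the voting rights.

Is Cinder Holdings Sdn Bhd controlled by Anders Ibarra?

Yes

Anders holds 100% of Corven, so Anders controls Corven.
Corven and Anders together hold 90% + 10% = 100% of Brightwater, so Anders controls Brightwater.
Anders holds 100% of Cobalt, so Anders controls Cobalt.
Anders and Cobalt and Brightwater together hold 45% + 44% + 9% = 98% of Cinder, so Anders controls Cinder.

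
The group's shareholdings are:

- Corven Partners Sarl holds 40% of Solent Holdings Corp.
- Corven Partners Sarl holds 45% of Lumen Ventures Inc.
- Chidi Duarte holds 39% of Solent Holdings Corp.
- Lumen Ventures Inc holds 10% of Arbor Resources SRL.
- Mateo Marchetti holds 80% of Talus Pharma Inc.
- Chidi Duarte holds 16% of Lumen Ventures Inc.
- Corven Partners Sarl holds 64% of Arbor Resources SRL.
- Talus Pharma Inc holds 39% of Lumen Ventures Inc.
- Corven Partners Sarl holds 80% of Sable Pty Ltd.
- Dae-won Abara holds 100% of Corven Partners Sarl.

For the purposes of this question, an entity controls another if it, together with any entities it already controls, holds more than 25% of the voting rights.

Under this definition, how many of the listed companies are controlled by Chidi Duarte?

Chidi holds 39% of Solent, so Chidi controls Solent.
No other company's threshold is met.
Chidi controls 1 company.

1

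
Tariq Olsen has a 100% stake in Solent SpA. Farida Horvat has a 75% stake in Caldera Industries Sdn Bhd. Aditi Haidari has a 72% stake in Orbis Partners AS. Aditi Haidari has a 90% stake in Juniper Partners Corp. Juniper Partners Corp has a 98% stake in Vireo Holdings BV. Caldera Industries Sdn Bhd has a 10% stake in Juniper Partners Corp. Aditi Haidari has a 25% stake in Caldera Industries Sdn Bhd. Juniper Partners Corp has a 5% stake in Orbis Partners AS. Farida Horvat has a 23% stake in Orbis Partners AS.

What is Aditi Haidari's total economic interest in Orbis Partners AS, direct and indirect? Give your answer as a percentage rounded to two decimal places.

Aditi reaches Orbis along 3 paths.
Direct stake: 72% = 72%.
Via Juniper: 90% × 5% = 4.5%.
Via Caldera → Juniper: 25% × 10% × 5% = 0.125%.
Total: 72% + 4.5% + 0.125% = 76.625%.
Rounded: 76.63%.

76.63%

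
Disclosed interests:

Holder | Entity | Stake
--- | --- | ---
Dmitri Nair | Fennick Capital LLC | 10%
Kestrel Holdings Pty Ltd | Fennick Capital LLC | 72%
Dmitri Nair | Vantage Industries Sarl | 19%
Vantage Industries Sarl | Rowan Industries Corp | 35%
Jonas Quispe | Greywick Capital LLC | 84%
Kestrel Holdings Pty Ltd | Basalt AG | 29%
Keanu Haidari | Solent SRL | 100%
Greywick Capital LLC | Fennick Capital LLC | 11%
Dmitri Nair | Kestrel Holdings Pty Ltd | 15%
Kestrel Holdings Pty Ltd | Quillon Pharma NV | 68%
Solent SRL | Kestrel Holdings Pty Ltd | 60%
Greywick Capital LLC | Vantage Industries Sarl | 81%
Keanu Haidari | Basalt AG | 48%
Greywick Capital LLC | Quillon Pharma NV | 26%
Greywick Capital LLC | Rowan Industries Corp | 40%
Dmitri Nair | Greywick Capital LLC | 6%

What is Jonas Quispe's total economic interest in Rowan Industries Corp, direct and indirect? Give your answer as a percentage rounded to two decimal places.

57.41%

Jonas reaches Rowan along 2 paths.
Via Greywick: 84% × 40% = 33.6%.
Via Greywick → Vantage: 84% × 81% × 35% = 23.814%.
Total: 33.6% + 23.814% = 57.414%.
Rounded: 57.41%.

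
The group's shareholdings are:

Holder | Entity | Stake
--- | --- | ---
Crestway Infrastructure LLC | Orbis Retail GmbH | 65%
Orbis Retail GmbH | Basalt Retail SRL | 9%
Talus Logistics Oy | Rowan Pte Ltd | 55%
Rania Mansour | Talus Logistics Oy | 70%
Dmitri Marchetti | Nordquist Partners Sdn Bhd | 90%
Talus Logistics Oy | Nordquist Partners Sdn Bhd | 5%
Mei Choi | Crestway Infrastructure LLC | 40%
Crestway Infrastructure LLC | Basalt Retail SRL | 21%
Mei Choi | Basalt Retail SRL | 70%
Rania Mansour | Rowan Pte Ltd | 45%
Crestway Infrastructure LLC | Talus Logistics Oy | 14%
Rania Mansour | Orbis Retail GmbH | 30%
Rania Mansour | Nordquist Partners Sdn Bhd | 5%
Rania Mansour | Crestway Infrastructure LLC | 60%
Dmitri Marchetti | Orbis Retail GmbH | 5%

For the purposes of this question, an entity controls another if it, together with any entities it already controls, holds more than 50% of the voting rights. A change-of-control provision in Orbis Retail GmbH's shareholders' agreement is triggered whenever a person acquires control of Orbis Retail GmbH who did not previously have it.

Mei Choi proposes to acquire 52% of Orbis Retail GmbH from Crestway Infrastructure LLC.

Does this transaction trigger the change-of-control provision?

The purchase adds only to Mei's holdings (Crestway's stake shrinks), so Mei is the only person who could newly come to control Orbis.
Mei holds 70% of Basalt, so Mei controls Basalt.
Neither Mei nor any entity Mei controls holds any voting interest in Orbis.
So before the transaction, Mei does not control Orbis.
After the purchase, Mei holds 52% of Orbis directly, and Crestway's stake falls to 13%.
Mei holds 52% of Orbis, so Mei controls Orbis.
Mei did not control Orbis before and does after, so the clause is triggered.

Yes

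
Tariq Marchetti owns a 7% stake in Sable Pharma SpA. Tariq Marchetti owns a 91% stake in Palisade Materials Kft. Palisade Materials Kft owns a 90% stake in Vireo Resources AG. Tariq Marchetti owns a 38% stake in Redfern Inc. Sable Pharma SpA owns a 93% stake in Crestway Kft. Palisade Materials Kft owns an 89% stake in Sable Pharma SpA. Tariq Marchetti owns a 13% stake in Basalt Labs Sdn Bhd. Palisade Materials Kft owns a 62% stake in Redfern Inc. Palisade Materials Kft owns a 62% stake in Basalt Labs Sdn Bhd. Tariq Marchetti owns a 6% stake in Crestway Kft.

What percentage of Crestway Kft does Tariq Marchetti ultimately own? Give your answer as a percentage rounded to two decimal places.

87.83%

Tariq reaches Crestway along 3 paths.
Via Palisade → Sable: 91% × 89% × 93% = 75.3207%.
Via Sable: 7% × 93% = 6.51%.
Direct stake: 6% = 6%.
Total: 75.3207% + 6.51% + 6% = 87.8307%.
Rounded: 87.83%.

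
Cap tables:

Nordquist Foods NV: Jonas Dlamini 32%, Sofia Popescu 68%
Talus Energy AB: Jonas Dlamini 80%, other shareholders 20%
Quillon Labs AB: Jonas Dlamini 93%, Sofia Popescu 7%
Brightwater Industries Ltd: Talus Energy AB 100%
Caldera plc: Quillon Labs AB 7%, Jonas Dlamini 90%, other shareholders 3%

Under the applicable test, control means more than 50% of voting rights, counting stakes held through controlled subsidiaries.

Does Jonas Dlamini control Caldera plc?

Jonas holds 93% of Quillon, so Jonas controls Quillon.
Quillon and Jonas together hold 7% + 90% = 97% of Caldera, so Jonas controls Caldera.

Yes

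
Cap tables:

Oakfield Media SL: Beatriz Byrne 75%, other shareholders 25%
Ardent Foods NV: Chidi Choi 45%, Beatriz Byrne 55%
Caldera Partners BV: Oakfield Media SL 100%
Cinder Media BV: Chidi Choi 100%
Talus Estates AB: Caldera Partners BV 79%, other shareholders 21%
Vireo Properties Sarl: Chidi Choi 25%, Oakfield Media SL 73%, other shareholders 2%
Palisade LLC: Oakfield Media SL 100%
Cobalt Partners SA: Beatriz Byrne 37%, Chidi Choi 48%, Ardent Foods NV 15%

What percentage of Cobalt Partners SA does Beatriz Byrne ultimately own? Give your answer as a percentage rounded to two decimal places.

45.25%

Beatriz reaches Cobalt along 2 paths.
Direct stake: 37% = 37%.
Via Ardent: 55% × 15% = 8.25%.
Total: 37% + 8.25% = 45.25%.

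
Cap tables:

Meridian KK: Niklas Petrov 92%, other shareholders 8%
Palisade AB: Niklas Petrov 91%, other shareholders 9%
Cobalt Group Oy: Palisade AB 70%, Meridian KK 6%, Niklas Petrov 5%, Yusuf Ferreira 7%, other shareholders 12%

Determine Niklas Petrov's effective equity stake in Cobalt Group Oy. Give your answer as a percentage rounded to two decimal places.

74.22%

Niklas reaches Cobalt along 3 paths.
Via Palisade: 91% × 70% = 63.7%.
Via Meridian: 92% × 6% = 5.52%.
Direct stake: 5% = 5%.
Total: 63.7% + 5.52% + 5% = 74.22%.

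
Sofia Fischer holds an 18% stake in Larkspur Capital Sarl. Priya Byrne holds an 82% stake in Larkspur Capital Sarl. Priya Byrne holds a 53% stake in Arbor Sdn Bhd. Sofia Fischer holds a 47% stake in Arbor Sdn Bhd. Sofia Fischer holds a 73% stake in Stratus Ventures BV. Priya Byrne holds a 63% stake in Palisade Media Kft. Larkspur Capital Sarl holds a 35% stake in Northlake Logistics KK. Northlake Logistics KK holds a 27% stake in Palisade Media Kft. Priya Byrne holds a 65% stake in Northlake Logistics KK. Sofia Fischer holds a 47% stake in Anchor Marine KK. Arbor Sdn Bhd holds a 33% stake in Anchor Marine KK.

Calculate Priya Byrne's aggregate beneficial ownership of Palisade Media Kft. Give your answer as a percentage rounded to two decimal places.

Priya reaches Palisade along 3 paths.
Direct stake: 63% = 63%.
Via Larkspur → Northlake: 82% × 35% × 27% = 7.749%.
Via Northlake: 65% × 27% = 17.55%.
Total: 63% + 7.749% + 17.55% = 88.299%.
Rounded: 88.30%.

88.30%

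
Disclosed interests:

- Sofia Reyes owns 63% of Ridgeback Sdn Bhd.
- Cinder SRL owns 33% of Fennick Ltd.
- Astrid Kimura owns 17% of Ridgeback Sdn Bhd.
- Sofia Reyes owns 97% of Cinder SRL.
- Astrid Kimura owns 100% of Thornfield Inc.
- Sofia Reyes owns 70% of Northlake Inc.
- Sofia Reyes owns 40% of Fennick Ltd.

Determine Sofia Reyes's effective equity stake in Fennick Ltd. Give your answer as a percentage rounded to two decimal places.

Sofia reaches Fennick along 2 paths.
Direct stake: 40% = 40%.
Via Cinder: 97% × 33% = 32.01%.
Total: 40% + 32.01% = 72.01%.

72.01%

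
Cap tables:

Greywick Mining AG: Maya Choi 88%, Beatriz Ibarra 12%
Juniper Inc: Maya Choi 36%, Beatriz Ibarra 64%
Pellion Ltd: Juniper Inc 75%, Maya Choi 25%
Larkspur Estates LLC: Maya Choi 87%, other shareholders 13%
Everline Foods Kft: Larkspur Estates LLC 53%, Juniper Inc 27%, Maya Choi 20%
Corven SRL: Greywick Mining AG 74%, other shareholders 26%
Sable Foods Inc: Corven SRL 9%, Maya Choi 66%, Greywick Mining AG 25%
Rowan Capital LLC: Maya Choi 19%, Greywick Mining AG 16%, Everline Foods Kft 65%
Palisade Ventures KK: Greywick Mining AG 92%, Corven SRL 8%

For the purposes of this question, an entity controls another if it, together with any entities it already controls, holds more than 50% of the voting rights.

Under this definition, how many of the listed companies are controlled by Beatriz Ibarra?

Beatriz holds 64% of Juniper, so Beatriz controls Juniper.
Juniper holds 75% of Pellion, so Beatriz controls Pellion.
No other company's threshold is met.
Beatriz controls 2 companies.

2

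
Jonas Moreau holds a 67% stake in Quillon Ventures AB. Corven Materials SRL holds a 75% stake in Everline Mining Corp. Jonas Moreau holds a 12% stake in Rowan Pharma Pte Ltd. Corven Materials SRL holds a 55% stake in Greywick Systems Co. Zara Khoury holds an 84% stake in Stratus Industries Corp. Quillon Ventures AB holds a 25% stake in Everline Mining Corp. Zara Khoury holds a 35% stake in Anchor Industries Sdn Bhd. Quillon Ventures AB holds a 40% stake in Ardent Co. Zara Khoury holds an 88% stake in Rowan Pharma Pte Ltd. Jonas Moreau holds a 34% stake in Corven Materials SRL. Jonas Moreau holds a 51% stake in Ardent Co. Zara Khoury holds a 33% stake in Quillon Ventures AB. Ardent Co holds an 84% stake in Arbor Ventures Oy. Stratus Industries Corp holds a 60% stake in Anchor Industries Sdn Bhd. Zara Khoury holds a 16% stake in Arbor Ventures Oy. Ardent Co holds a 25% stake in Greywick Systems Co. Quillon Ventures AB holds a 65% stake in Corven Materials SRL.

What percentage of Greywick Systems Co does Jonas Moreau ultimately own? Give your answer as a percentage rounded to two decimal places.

62.10%

Jonas reaches Greywick along 4 paths.
Via Corven: 34% × 55% = 18.7%.
Via Quillon → Corven: 67% × 65% × 55% = 23.9525%.
Via Quillon → Ardent: 67% × 40% × 25% = 6.7%.
Via Ardent: 51% × 25% = 12.75%.
Total: 18.7% + 23.9525% + 6.7% + 12.75% = 62.1025%.
Rounded: 62.10%.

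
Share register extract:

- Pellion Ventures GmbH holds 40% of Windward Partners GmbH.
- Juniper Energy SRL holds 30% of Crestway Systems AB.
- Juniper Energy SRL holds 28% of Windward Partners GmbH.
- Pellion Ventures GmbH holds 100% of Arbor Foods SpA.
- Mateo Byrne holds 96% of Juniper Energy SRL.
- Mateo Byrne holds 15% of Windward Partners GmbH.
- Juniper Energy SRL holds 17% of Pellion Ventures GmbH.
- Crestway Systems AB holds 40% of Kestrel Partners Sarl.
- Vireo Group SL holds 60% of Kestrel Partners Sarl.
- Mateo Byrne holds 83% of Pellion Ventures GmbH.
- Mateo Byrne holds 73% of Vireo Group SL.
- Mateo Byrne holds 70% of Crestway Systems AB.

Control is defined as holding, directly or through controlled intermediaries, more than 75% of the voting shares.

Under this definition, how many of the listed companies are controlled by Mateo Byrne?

Mateo holds 96% of Juniper, so Mateo controls Juniper.
Mateo and Juniper together hold 70% + 30% = 100% of Crestway, so Mateo controls Crestway.
Mateo and Juniper together hold 83% + 17% = 100% of Pellion, so Mateo controls Pellion.
Pellion holds 100% of Arbor, so Mateo controls Arbor.
Mateo and Juniper and Pellion together hold 15% + 28% + 40% = 83% of Windward, so Mateo controls Windward.
No other company's threshold is met.
Mateo controls 5 companies.

5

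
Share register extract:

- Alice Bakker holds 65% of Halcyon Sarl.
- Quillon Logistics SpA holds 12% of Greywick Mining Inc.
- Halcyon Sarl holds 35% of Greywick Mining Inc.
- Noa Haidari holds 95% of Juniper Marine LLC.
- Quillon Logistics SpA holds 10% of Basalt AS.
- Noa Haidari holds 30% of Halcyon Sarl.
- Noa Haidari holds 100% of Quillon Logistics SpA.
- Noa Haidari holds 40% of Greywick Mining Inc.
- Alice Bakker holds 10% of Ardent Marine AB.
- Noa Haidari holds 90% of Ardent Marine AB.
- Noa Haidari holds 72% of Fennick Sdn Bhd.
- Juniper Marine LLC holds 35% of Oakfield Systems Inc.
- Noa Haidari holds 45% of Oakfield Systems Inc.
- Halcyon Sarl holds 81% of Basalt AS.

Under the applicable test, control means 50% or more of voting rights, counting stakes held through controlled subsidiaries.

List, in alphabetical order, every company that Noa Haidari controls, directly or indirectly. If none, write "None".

Noa holds 90% of Ardent, so Noa controls Ardent.
Noa holds 100% of Quillon, so Noa controls Quillon.
Noa and Quillon together hold 40% + 12% = 52% of Greywick, so Noa controls Greywick.
Noa holds 95% of Juniper, so Noa controls Juniper.
Noa and Juniper together hold 45% + 35% = 80% of Oakfield, so Noa controls Oakfield.
Noa holds 72% of Fennick, so Noa controls Fennick.
No other company's threshold is met.

Ardent Marine AB, Fennick Sdn Bhd, Greywick Mining Inc, Juniper Marine LLC, Oakfield Systems Inc, Quillon Logistics SpA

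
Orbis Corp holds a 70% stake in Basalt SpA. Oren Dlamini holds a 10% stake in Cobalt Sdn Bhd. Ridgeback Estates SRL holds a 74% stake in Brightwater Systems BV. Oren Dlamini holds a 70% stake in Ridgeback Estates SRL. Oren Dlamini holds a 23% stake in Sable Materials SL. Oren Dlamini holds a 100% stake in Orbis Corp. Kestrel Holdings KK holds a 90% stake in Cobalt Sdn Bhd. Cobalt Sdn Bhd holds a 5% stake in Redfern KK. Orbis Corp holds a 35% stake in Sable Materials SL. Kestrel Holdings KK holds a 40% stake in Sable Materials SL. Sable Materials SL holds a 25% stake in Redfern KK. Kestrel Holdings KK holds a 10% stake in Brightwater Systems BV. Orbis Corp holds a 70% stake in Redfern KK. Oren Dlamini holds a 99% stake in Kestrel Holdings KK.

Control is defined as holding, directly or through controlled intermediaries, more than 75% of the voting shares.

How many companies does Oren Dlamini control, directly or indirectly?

5

Oren holds 99% of Kestrel, so Oren controls Kestrel.
Oren holds 100% of Orbis, so Oren controls Orbis.
Orbis and Kestrel and Oren together hold 35% + 40% + 23% = 98% of Sable, so Oren controls Sable.
Oren and Kestrel together hold 10% + 90% = 100% of Cobalt, so Oren controls Cobalt.
Orbis and Sable and Cobalt together hold 70% + 25% + 5% = 100% of Redfern, so Oren controls Redfern.
No other company's threshold is met.
Oren controls 5 companies.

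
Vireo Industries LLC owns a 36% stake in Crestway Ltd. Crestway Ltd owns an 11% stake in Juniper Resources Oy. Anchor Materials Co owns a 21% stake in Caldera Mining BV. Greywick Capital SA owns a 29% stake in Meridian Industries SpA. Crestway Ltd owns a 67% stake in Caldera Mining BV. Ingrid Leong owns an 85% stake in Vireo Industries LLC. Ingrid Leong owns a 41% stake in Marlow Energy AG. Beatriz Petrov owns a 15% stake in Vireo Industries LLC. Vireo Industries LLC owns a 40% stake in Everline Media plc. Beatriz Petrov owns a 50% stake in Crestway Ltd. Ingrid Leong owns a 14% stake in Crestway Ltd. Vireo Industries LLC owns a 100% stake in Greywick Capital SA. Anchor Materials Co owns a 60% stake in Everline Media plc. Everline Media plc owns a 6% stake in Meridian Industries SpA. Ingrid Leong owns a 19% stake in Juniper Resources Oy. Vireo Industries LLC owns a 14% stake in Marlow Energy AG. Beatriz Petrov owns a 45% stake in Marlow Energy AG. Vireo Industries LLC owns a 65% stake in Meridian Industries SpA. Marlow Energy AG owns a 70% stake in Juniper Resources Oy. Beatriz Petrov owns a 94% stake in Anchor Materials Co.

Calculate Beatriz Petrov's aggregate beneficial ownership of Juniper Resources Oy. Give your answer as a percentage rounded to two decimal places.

39.06%

Beatriz reaches Juniper along 4 paths.
Via Vireo → Marlow: 15% × 14% × 70% = 1.47%.
Via Marlow: 45% × 70% = 31.5%.
Via Vireo → Crestway: 15% × 36% × 11% = 0.594%.
Via Crestway: 50% × 11% = 5.5%.
Total: 1.47% + 31.5% + 0.594% + 5.5% = 39.064%.
Rounded: 39.06%.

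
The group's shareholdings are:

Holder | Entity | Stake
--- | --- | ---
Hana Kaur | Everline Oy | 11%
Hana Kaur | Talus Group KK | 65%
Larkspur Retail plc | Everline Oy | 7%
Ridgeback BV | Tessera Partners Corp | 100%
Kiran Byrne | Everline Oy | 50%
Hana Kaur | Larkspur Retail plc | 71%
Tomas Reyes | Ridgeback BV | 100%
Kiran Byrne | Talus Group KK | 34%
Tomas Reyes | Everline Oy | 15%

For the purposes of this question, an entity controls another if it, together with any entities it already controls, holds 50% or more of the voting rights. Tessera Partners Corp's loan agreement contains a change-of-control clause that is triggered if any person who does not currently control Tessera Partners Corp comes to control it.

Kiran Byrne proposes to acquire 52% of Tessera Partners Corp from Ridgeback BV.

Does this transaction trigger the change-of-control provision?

Yes

The purchase adds only to Kiran's holdings (Ridgeback's stake shrinks), so Kiran is the only person who could newly come to control Tessera.
Kiran holds 50% of Everline, so Kiran controls Everline.
Neither Kiran nor any entity Kiran controls holds any voting interest in Tessera.
So before the transaction, Kiran does not control Tessera.
After the purchase, Kiran holds 52% of Tessera directly, and Ridgeback's stake falls to 48%.
Kiran holds 52% of Tessera, so Kiran controls Tessera.
Kiran did not control Tessera before and does after, so the clause is triggered.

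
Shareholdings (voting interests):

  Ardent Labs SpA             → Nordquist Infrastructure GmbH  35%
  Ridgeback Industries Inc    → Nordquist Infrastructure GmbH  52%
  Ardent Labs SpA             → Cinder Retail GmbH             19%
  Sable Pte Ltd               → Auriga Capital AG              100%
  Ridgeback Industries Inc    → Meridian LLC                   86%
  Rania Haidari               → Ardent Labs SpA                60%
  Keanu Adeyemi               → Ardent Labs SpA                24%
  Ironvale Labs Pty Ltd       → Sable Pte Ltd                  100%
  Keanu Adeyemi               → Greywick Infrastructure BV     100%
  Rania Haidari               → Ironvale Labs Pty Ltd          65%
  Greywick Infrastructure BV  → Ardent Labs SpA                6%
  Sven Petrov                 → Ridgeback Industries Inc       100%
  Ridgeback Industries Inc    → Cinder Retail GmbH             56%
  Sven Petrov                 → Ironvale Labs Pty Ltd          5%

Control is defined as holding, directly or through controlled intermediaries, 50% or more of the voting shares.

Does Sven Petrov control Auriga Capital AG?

No

Sven holds 100% of Ridgeback, so Sven controls Ridgeback.
Ridgeback holds 52% of Nordquist, so Sven controls Nordquist.
Ridgeback holds 86% of Meridian, so Sven controls Meridian.
Ridgeback holds 56% of Cinder, so Sven controls Cinder.
Neither Sven nor any entity Sven controls holds any voting interest in Auriga.
So Sven does not control Auriga.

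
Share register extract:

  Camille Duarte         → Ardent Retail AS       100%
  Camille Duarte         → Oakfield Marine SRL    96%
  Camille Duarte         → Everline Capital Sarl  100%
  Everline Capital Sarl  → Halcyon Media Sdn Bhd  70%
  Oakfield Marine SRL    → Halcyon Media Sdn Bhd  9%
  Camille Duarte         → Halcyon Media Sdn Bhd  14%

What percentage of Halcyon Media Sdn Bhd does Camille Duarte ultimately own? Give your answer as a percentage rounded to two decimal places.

92.64%

Camille reaches Halcyon along 3 paths.
Via Everline: 100% × 70% = 70%.
Direct stake: 14% = 14%.
Via Oakfield: 96% × 9% = 8.64%.
Total: 70% + 14% + 8.64% = 92.64%.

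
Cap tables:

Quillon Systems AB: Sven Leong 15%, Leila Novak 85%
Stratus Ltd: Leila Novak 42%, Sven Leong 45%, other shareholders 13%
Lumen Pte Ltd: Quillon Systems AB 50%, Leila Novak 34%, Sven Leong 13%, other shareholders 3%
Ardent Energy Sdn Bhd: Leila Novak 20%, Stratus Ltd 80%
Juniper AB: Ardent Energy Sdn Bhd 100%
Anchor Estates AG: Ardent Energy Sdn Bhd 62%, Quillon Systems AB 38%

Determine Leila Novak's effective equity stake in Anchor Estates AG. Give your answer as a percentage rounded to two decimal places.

65.53%

Leila reaches Anchor along 3 paths.
Via Ardent: 20% × 62% = 12.4%.
Via Stratus → Ardent: 42% × 80% × 62% = 20.832%.
Via Quillon: 85% × 38% = 32.3%.
Total: 12.4% + 20.832% + 32.3% = 65.532%.
Rounded: 65.53%.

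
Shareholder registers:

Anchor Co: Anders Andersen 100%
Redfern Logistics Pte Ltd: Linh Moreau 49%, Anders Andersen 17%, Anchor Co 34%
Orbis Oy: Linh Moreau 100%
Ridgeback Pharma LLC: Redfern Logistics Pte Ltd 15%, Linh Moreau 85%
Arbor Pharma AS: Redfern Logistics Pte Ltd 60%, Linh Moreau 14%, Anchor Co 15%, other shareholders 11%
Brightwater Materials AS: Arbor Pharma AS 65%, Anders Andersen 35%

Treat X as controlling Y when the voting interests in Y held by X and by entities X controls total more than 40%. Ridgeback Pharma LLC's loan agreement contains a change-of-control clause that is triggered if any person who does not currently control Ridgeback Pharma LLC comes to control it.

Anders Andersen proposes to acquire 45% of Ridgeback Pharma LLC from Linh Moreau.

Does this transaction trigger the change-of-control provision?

The purchase adds only to Anders's holdings (Linh's stake shrinks), so Anders is the only person who could newly come to control Ridgeback.
Anders holds 100% of Anchor, so Anders controls Anchor.
Anders and Anchor together hold 17% + 34% = 51% of Redfern, so Anders controls Redfern.
Redfern and Anchor together hold 60% + 15% = 75% of Arbor, so Anders controls Arbor.
Arbor and Anders together hold 65% + 35% = 100% of Brightwater, so Anders controls Brightwater.
In Ridgeback, Anders's side holds only 15%, not > 40%.
So before the transaction, Anders does not control Ridgeback.
After the purchase, Anders holds 45% of Ridgeback directly, and Linh's stake falls to 40%.
Redfern and Anders together hold 15% + 45% = 60% of Ridgeback, so Anders controls Ridgeback.
Anders did not control Ridgeback before and does after, so the clause is triggered.

Yes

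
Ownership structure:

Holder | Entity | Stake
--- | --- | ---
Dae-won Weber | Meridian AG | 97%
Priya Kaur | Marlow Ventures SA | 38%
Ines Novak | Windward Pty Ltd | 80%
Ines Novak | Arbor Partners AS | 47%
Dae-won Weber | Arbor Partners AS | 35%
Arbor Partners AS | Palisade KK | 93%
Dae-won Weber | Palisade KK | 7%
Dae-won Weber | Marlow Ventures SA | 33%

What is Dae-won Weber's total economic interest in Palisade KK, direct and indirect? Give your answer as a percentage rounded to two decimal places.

39.55%

Dae-won reaches Palisade along 2 paths.
Via Arbor: 35% × 93% = 32.55%.
Direct stake: 7% = 7%.
Total: 32.55% + 7% = 39.55%.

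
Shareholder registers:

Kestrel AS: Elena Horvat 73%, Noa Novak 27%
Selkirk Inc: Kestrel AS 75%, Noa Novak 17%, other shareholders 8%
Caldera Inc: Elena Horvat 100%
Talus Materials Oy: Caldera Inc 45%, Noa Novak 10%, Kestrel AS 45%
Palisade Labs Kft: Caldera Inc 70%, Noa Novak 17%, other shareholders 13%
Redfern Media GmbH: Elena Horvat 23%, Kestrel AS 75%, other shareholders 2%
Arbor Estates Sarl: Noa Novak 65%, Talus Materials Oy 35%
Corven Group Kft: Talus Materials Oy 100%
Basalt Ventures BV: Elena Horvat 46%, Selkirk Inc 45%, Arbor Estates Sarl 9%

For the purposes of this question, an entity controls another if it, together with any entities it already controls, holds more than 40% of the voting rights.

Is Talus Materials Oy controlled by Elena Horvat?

Yes

Elena holds 73% of Kestrel, so Elena controls Kestrel.
Elena holds 100% of Caldera, so Elena controls Caldera.
Caldera and Kestrel together hold 45% + 45% = 90% of Talus, so Elena controls Talus.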